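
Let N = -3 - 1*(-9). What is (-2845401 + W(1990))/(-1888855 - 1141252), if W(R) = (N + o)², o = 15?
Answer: 2844960/3030107 ≈ 0.93890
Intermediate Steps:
N = 6 (N = -3 + 9 = 6)
W(R) = 441 (W(R) = (6 + 15)² = 21² = 441)
(-2845401 + W(1990))/(-1888855 - 1141252) = (-2845401 + 441)/(-1888855 - 1141252) = -2844960/(-3030107) = -2844960*(-1/3030107) = 2844960/3030107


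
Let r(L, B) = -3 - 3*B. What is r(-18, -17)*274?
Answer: 13152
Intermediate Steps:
r(-18, -17)*274 = (-3 - 3*(-17))*274 = (-3 + 51)*274 = 48*274 = 13152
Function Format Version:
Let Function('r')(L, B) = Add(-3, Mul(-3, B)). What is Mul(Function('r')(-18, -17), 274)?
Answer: 13152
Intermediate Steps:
Mul(Function('r')(-18, -17), 274) = Mul(Add(-3, Mul(-3, -17)), 274) = Mul(Add(-3, 51), 274) = Mul(48, 274) = 13152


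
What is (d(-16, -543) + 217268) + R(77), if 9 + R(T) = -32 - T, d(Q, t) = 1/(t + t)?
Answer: 235824899/1086 ≈ 2.1715e+5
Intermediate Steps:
d(Q, t) = 1/(2*t)
R(T) = -41 - T (R(T) = -9 + (-32 - T) = -41 - T)
(d(-16, -543) + 217268) + R(77) = ((½)/(-543) + 217268) + (-41 - 1*77) = ((½)*(-1/543) + 217268) + (-41 - 77) = (-1/1086 + 217268) - 118 = 235953047/1086 - 118 = 235824899/1086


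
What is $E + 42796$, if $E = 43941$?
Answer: $86737$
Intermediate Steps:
$E + 42796 = 43941 + 42796 = 86737$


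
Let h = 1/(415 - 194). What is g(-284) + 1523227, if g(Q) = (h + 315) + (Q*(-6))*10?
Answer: 340468623/221 ≈ 1.5406e+6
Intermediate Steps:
h = 1/221 ≈ 0.0045249
g(Q) = 69616/221 - 60*Q (g(Q) = (1/221 + 315) + (Q*(-6))*10 = 69616/221 - 6*Q*10 = 69616/221 - 60*Q)
g(-284) + 1523227 = (69616/221 - 60*(-284)) + 1523227 = (69616/221 + 17040) + 1523227 = 3835456/221 + 1523227 = 340468623/221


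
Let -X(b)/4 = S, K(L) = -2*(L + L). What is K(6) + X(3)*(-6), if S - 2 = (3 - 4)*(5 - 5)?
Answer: 24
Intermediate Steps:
S = 2 (S = 2 + (3 - 4)*(5 - 5) = 2 - 1*0 = 2 + 0 = 2)
K(L) = -4*L
X(b) = -8 (X(b) = -4*2 = -8)
K(6) + X(3)*(-6) = -4*6 - 8*(-6) = -24 + 48 = 24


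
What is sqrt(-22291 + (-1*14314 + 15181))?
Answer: 4*I*sqrt(1339) ≈ 146.37*I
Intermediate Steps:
sqrt(-22291 + (-1*14314 + 15181)) = sqrt(-22291 + (-14314 + 15181)) = sqrt(-22291 + 867) = sqrt(-21424) = 4*I*sqrt(1339)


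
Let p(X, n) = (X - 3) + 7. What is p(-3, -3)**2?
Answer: 1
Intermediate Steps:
p(X, n) = 4 + X (p(X, n) = (-3 + X) + 7 = 4 + X)
p(-3, -3)**2 = (4 - 3)**2 = 1**2 = 1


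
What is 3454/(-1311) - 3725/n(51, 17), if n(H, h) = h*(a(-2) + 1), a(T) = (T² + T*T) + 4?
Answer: -5646809/289731 ≈ -19.490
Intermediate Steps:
a(T) = 4 + 2*T² (a(T) = (T² + T²) + 4 = 2*T² + 4 = 4 + 2*T²)
n(H, h) = 13*h (n(H, h) = h*((4 + 2*(-2)²) + 1) = h*((4 + 2*4) + 1) = h*((4 + 8) + 1) = h*(12 + 1) = h*13 = 13*h)
3454/(-1311) - 3725/n(51, 17) = 3454/(-1311) - 3725/(13*17) = 3454*(-1/1311) - 3725/221 = -3454/1311 - 3725*1/221 = -3454/1311 - 3725/221 = -5646809/289731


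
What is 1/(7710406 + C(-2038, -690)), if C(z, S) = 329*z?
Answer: 1/7039904 ≈ 1.4205e-7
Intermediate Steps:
1/(7710406 + C(-2038, -690)) = 1/(7710406 + 329*(-2038)) = 1/(7710406 - 670502) = 1/7039904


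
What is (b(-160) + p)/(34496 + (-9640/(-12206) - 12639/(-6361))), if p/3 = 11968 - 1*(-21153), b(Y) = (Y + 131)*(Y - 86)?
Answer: 4134339525951/1339283324605 ≈ 3.0870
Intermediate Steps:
b(Y) = (-86 + Y)*(131 + Y) (b(Y) = (131 + Y)*(-86 + Y) = (-86 + Y)*(131 + Y))
p = 99363 (p = 3*(11968 - 1*(-21153)) = 3*(11968 + 21153) = 3*33121 = 99363)
(b(-160) + p)/(34496 + (-9640/(-12206) - 12639/(-6361))) = ((-11266 + (-160)**2 + 45*(-160)) + 99363)/(34496 + (-9640/(-12206) - 12639/(-6361))) = ((-11266 + 25600 - 7200) + 99363)/(34496 + (-9640*(-1/12206) - 12639*(-1/6361))) = (7134 + 99363)/(34496 + (4820/6103 + 12639/6361)) = 106497/(34496 + 107795837/38821183) = 106497/(1339283324605/38821183) = 106497*(38821183/1339283324605) = 4134339525951/1339283324605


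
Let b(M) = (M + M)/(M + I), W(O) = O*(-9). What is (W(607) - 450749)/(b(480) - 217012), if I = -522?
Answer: 798371/379811 ≈ 2.1020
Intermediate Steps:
W(O) = -9*O
b(M) = 2*M/(-522 + M) (b(M) = (M + M)/(M - 522) = (2*M)/(-522 + M) = 2*M/(-522 + M))
(W(607) - 450749)/(b(480) - 217012) = (-9*607 - 450749)/(2*480/(-522 + 480) - 217012) = (-5463 - 450749)/(2*480/(-42) - 217012) = -456212/(2*480*(-1/42) - 217012) = -456212/(-160/7 - 217012) = -456212/(-1519244/7) = -456212*(-7/1519244) = 798371/379811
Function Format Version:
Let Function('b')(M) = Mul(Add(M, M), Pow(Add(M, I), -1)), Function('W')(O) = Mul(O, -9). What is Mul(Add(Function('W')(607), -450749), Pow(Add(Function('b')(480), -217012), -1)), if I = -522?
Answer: Rational(798371, 379811) ≈ 2.1020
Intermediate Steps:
Function('W')(O) = Mul(-9, O)
Function('b')(M) = Mul(2, M, Pow(Add(-522, M), -1)) (Function('b')(M) = Mul(Add(M, M), Pow(Add(M, -522), -1)) = Mul(Mul(2, M), Pow(Add(-522, M), -1)) = Mul(2, M, Pow(Add(-522, M), -1)))
Mul(Add(Function('W')(607), -450749), Pow(Add(Function('b')(480), -217012), -1)) = Mul(Add(Mul(-9, 607), -450749), Pow(Add(Mul(2, 480, Pow(Add(-522, 480), -1)), -217012), -1)) = Mul(Add(-5463, -450749), Pow(Add(Mul(2, 480, Pow(-42, -1)), -217012), -1)) = Mul(-456212, Pow(Add(Mul(2, 480, Rational(-1, 42)), -217012), -1)) = Mul(-456212, Pow(Add(Rational(-160, 7), -217012), -1)) = Mul(-456212, Pow(Rational(-1519244, 7), -1)) = Mul(-456212, Rational(-7, 1519244)) = Rational(798371, 379811)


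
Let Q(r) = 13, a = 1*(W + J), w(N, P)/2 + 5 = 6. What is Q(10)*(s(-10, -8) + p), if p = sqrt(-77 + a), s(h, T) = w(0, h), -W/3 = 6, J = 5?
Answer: 26 + 39*I*sqrt(10) ≈ 26.0 + 123.33*I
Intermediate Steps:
W = -18 (W = -3*6 = -18)
w(N, P) = 2 (w(N, P) = -10 + 2*6 = -10 + 12 = 2)
a = -13 (a = 1*(-18 + 5) = 1*(-13) = -13)
s(h, T) = 2
p = 3*I*sqrt(10) (p = sqrt(-77 - 13) = sqrt(-90) = 3*I*sqrt(10) ≈ 9.4868*I)
Q(10)*(s(-10, -8) + p) = 13*(2 + 3*I*sqrt(10)) = 26 + 39*I*sqrt(10)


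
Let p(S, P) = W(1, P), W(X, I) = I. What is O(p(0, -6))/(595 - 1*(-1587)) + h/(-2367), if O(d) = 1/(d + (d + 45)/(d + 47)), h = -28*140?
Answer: 21857593/13198918 ≈ 1.6560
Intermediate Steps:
p(S, P) = P
h = -3920
O(d) = 1/(d + (45 + d)/(47 + d))
O(p(0, -6))/(595 - 1*(-1587)) + h/(-2367) = ((47 - 6)/(45 + (-6)² + 48*(-6)))/(595 - 1*(-1587)) - 3920/(-2367) = (41/(45 + 36 - 288))/(595 + 1587) - 3920*(-1/2367) = (41/(-207))/2182 + 3920/2367 = -1/207*41*(1/2182) + 3920/2367 = -41/207*1/2182 + 3920/2367 = -41/451674 + 3920/2367 = 21857593/13198918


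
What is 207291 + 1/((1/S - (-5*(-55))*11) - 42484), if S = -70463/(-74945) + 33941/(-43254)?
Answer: 4754793375439468396/22937770457683 ≈ 2.0729e+5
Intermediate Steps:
S = 504098357/3241671030 (S = -70463*(-1/74945) + 33941*(-1/43254) = 70463/74945 - 33941/43254 = 504098357/3241671030 ≈ 0.15551)
207291 + 1/((1/S - (-5*(-55))*11) - 42484) = 207291 + 1/((1/(504098357/3241671030) - (-5*(-55))*11) - 42484) = 207291 + 1/((3241671030/504098357 - 275*11) - 42484) = 207291 + 1/((3241671030/504098357 - 1*3025) - 42484) = 207291 + 1/((3241671030/504098357 - 3025) - 42484) = 207291 + 1/(-1521655858895/504098357 - 42484) = 207291 + 1/(-22937770457683/504098357) = 207291 - 504098357/22937770457683 = 4754793375439468396/22937770457683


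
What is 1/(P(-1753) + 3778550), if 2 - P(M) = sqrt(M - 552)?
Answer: 3778552/14277455219009 + I*sqrt(2305)/14277455219009 ≈ 2.6465e-7 + 3.3627e-12*I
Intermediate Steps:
P(M) = 2 - sqrt(-552 + M) (P(M) = 2 - sqrt(M - 552) = 2 - sqrt(-552 + M))
1/(P(-1753) + 3778550) = 1/((2 - sqrt(-552 - 1753)) + 3778550) = 1/((2 - sqrt(-2305)) + 3778550) = 1/((2 - I*sqrt(2305)) + 3778550) = 1/(3778552 - I*sqrt(2305))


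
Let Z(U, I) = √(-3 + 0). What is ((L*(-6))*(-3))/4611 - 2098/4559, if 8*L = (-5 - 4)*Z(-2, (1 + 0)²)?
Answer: -2098/4559 - 27*I*√3/6148 ≈ -0.46019 - 0.0076066*I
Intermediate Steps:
Z(U, I) = I*√3 (Z(U, I) = √(-3) = I*√3)
L = -9*I*√3/8 (L = ((-5 - 4)*(I*√3))/8 = (-9*I*√3)/8 = -9*I*√3/8 ≈ -1.9486*I)
((L*(-6))*(-3))/4611 - 2098/4559 = ((-9*I*√3/8*(-6))*(-3))/4611 - 2098/4559 = ((27*I*√3/4)*(-3))*(1/4611) - 2098*1/4559 = -81*I*√3/4*(1/4611) - 2098/4559 = -27*I*√3/6148 - 2098/4559 = -2098/4559 - 27*I*√3/6148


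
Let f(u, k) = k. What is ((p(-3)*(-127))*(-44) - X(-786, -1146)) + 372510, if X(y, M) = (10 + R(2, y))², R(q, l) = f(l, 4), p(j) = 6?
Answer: 405842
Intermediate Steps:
R(q, l) = 4
X(y, M) = 196 (X(y, M) = (10 + 4)² = 14² = 196)
((p(-3)*(-127))*(-44) - X(-786, -1146)) + 372510 = ((6*(-127))*(-44) - 1*196) + 372510 = (-762*(-44) - 196) + 372510 = (33528 - 196) + 372510 = 33332 + 372510 = 405842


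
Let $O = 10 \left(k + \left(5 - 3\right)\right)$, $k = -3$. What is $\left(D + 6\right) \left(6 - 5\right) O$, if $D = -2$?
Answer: $-40$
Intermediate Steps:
$O = -10$ ($O = 10 \left(-3 + \left(5 - 3\right)\right) = 10 \left(-3 + 2\right) = 10 \left(-1\right) = -10$)
$\left(D + 6\right) \left(6 - 5\right) O = \left(-2 + 6\right) \left(6 - 5\right) \left(-10\right) = 4 \cdot 1 \left(-10\right) = 4 \left(-10\right) = -40$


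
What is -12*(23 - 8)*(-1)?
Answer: 180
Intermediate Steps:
-12*(23 - 8)*(-1) = -12*15*(-1) = -180*(-1) = 180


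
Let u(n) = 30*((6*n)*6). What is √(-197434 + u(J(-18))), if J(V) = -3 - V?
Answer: I*√181234 ≈ 425.72*I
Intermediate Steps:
u(n) = 1080*n (u(n) = 30*(36*n) = 1080*n)
√(-197434 + u(J(-18))) = √(-197434 + 1080*(-3 - 1*(-18))) = √(-197434 + 1080*(-3 + 18)) = √(-197434 + 1080*15) = √(-197434 + 16200) = √(-181234) = I*√181234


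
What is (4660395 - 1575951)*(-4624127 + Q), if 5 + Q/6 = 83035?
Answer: -12726252468468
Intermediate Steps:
Q = 498180 (Q = -30 + 6*83035 = -30 + 498210 = 498180)
(4660395 - 1575951)*(-4624127 + Q) = (4660395 - 1575951)*(-4624127 + 498180) = 3084444*(-4125947) = -12726252468468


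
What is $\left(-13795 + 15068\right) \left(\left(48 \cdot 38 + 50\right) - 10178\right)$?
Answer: $-10570992$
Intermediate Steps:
$\left(-13795 + 15068\right) \left(\left(48 \cdot 38 + 50\right) - 10178\right) = 1273 \left(\left(1824 + 50\right) - 10178\right) = 1273 \left(1874 - 10178\right) = 1273 \left(-8304\right) = -10570992$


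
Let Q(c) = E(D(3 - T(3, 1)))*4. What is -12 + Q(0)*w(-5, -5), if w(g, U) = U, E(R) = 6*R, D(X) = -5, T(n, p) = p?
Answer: 588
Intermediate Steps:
Q(c) = -120 (Q(c) = (6*(-5))*4 = -30*4 = -120)
-12 + Q(0)*w(-5, -5) = -12 - 120*(-5) = -12 + 600 = 588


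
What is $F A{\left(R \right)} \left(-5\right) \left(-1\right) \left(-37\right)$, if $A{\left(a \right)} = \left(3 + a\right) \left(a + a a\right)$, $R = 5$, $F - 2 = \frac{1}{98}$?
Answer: $- \frac{4373400}{49} \approx -89253.0$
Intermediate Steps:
$F = \frac{197}{98}$ ($F = 2 + \frac{1}{98} = \frac{197}{98} \approx 2.0102$)
$A{\left(a \right)} = \left(3 + a\right) \left(a + a^{2}\right)$
$F A{\left(R \right)} \left(-5\right) \left(-1\right) \left(-37\right) = \frac{197 \cdot 5 \left(3 + 5^{2} + 4 \cdot 5\right) \left(-5\right) \left(-1\right)}{98} \left(-37\right) = \frac{197 \cdot 5 \left(3 + 25 + 20\right) \left(-5\right) \left(-1\right)}{98} \left(-37\right) = \frac{197 \cdot 5 \cdot 48 \left(-5\right) \left(-1\right)}{98} \left(-37\right) = \frac{197 \cdot 240 \left(-5\right) \left(-1\right)}{98} \left(-37\right) = \frac{197 \left(\left(-1200\right) \left(-1\right)\right)}{98} \left(-37\right) = \frac{197}{98} \cdot 1200 \left(-37\right) = \frac{118200}{49} \left(-37\right) = - \frac{4373400}{49}$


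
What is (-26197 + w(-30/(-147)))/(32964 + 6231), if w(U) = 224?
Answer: -25973/39195 ≈ -0.66266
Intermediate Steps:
(-26197 + w(-30/(-147)))/(32964 + 6231) = (-26197 + 224)/(32964 + 6231) = -25973/39195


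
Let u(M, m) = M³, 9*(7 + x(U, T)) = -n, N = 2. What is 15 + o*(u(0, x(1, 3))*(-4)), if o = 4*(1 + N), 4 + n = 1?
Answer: 15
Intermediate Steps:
n = -3 (n = -4 + 1 = -3)
x(U, T) = -20/3 (x(U, T) = -7 + (-1*(-3))/9 = -7 + (⅑)*3 = -7 + ⅓ = -20/3)
o = 12 (o = 4*(1 + 2) = 4*3 = 12)
15 + o*(u(0, x(1, 3))*(-4)) = 15 + 12*(0³*(-4)) = 15 + 12*(0*(-4)) = 15 + 12*0 = 15 + 0 = 15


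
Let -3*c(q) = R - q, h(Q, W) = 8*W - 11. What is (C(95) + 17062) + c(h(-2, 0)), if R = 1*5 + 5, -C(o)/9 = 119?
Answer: 15984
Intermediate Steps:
h(Q, W) = -11 + 8*W
C(o) = -1071 (C(o) = -9*119 = -1071)
R = 10 (R = 5 + 5 = 10)
c(q) = -10/3 + q/3 (c(q) = -(10 - q)/3 = -10/3 + q/3)
(C(95) + 17062) + c(h(-2, 0)) = (-1071 + 17062) + (-10/3 + (-11 + 8*0)/3) = 15991 + (-10/3 + (-11 + 0)/3) = 15991 + (-10/3 + (1/3)*(-11)) = 15991 + (-10/3 - 11/3) = 15991 - 7 = 15984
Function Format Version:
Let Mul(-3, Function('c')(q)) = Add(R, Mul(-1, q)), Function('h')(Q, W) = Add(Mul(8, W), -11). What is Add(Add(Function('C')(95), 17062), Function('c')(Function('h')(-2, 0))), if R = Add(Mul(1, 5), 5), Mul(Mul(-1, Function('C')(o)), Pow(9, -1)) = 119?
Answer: 15984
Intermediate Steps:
Function('h')(Q, W) = Add(-11, Mul(8, W))
Function('C')(o) = -1071 (Function('C')(o) = Mul(-9, 119) = -1071)
R = 10 (R = Add(5, 5) = 10)
Function('c')(q) = Add(Rational(-10, 3), Mul(Rational(1, 3), q)) (Function('c')(q) = Mul(Rational(-1, 3), Add(10, Mul(-1, q))) = Add(Rational(-10, 3), Mul(Rational(1, 3), q)))
Add(Add(Function('C')(95), 17062), Function('c')(Function('h')(-2, 0))) = Add(Add(-1071, 17062), Add(Rational(-10, 3), Mul(Rational(1, 3), Add(-11, Mul(8, 0))))) = Add(15991, Add(Rational(-10, 3), Mul(Rational(1, 3), Add(-11, 0)))) = Add(15991, Add(Rational(-10, 3), Mul(Rational(1, 3), -11))) = Add(15991, Add(Rational(-10, 3), Rational(-11, 3))) = Add(15991, -7) = 15984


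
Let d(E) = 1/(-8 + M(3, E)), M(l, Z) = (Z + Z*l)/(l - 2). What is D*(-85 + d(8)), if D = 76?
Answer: -38741/6 ≈ -6456.8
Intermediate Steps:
M(l, Z) = (Z + Z*l)/(-2 + l)
d(E) = 1/(-8 + 4*E) (d(E) = 1/(-8 + E*(1 + 3)/(-2 + 3)) = 1/(-8 + E*4/1) = 1/(-8 + E*1*4) = 1/(-8 + 4*E))
D*(-85 + d(8)) = 76*(-85 + 1/(4*(-2 + 8))) = 76*(-85 + (1/4)/6) = 76*(-85 + (1/4)*(1/6)) = 76*(-85 + 1/24) = 76*(-2039/24) = -38741/6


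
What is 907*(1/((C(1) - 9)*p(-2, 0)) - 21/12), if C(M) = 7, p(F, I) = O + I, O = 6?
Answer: -9977/6 ≈ -1662.8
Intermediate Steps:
p(F, I) = 6 + I
907*(1/((C(1) - 9)*p(-2, 0)) - 21/12) = 907*(1/((7 - 9)*(6 + 0)) - 21/12) = 907*(1/(-2*6) - 21*1/12) = 907*(-1/2*1/6 - 7/4) = 907*(-1/12 - 7/4) = 907*(-11/6) = -9977/6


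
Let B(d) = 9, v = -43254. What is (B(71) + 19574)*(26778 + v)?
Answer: -322649508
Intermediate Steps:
(B(71) + 19574)*(26778 + v) = (9 + 19574)*(26778 - 43254) = 19583*(-16476) = -322649508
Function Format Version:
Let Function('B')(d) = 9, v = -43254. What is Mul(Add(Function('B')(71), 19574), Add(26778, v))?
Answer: -322649508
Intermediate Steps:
Mul(Add(Function('B')(71), 19574), Add(26778, v)) = Mul(Add(9, 19574), Add(26778, -43254)) = Mul(19583, -16476) = -322649508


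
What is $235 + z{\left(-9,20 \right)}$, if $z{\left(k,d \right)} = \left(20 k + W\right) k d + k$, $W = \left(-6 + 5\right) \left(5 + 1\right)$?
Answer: $33706$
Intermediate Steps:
$W = -6$ ($W = \left(-1\right) 6 = -6$)
$z{\left(k,d \right)} = k + d k \left(-6 + 20 k\right)$ ($z{\left(k,d \right)} = \left(20 k - 6\right) k d + k = \left(-6 + 20 k\right) k d + k = k \left(-6 + 20 k\right) d + k = d k \left(-6 + 20 k\right) + k = k + d k \left(-6 + 20 k\right)$)
$235 + z{\left(-9,20 \right)} = 235 - 9 \left(1 - 120 + 20 \cdot 20 \left(-9\right)\right) = 235 - 9 \left(1 - 120 - 3600\right) = 235 - -33471 = 235 + 33471 = 33706$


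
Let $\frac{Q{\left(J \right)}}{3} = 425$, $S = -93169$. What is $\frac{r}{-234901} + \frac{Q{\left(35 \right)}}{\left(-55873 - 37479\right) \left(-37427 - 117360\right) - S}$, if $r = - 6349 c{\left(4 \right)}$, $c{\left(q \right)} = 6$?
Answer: $\frac{183483269045639}{1131421744401631} \approx 0.16217$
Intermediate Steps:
$r = -38094$ ($r = \left(-6349\right) 6 = -38094$)
$Q{\left(J \right)} = 1275$ ($Q{\left(J \right)} = 3 \cdot 425 = 1275$)
$\frac{r}{-234901} + \frac{Q{\left(35 \right)}}{\left(-55873 - 37479\right) \left(-37427 - 117360\right) - S} = - \frac{38094}{-234901} + \frac{1275}{\left(-55873 - 37479\right) \left(-37427 - 117360\right) - -93169} = \left(-38094\right) \left(- \frac{1}{234901}\right) + \frac{1275}{\left(-93352\right) \left(-154787\right) + 93169} = \frac{38094}{234901} + \frac{1275}{14449676024 + 93169} = \frac{38094}{234901} + \frac{1275}{14449769193} = \frac{38094}{234901} + 1275 \cdot \frac{1}{14449769193} = \frac{38094}{234901} + \frac{425}{4816589731} = \frac{183483269045639}{1131421744401631}$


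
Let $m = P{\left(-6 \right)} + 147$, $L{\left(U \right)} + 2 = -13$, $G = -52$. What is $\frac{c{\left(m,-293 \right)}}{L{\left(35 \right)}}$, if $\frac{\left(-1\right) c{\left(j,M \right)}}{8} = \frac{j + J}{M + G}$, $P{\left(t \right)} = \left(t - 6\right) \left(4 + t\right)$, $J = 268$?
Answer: $- \frac{3512}{5175} \approx -0.67865$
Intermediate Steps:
$L{\left(U \right)} = -15$ ($L{\left(U \right)} = -2 - 13 = -15$)
$P{\left(t \right)} = \left(-6 + t\right) \left(4 + t\right)$
$m = 171$ ($m = \left(-24 + \left(-6\right)^{2} - -12\right) + 147 = \left(-24 + 36 + 12\right) + 147 = 24 + 147 = 171$)
$c{\left(j,M \right)} = - \frac{8 \left(268 + j\right)}{-52 + M}$ ($c{\left(j,M \right)} = - 8 \frac{j + 268}{M - 52} = - 8 \frac{268 + j}{-52 + M} = - \frac{8 \left(268 + j\right)}{-52 + M}$)
$\frac{c{\left(m,-293 \right)}}{L{\left(35 \right)}} = \frac{8 \frac{1}{-52 - 293} \left(-268 - 171\right)}{-15} = \frac{8 \left(-268 - 171\right)}{-345} \left(- \frac{1}{15}\right) = 8 \left(- \frac{1}{345}\right) \left(-439\right) \left(- \frac{1}{15}\right) = \frac{3512}{345} \left(- \frac{1}{15}\right) = - \frac{3512}{5175}$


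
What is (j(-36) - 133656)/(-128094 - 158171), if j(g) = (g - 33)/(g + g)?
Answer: 3207721/6870360 ≈ 0.46689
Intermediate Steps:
j(g) = (-33 + g)/(2*g) (j(g) = (-33 + g)/((2*g)) = (-33 + g)*(1/(2*g)) = (-33 + g)/(2*g))
(j(-36) - 133656)/(-128094 - 158171) = ((½)*(-33 - 36)/(-36) - 133656)/(-128094 - 158171) = ((½)*(-1/36)*(-69) - 133656)/(-286265) = (23/24 - 133656)*(-1/286265) = -3207721/24*(-1/286265) = 3207721/6870360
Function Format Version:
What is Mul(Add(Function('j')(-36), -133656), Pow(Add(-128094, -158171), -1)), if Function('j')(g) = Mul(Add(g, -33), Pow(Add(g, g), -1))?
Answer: Rational(3207721, 6870360) ≈ 0.46689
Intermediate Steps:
Function('j')(g) = Mul(Rational(1, 2), Pow(g, -1), Add(-33, g)) (Function('j')(g) = Mul(Add(-33, g), Pow(Mul(2, g), -1)) = Mul(Add(-33, g), Mul(Rational(1, 2), Pow(g, -1))) = Mul(Rational(1, 2), Pow(g, -1), Add(-33, g)))
Mul(Add(Function('j')(-36), -133656), Pow(Add(-128094, -158171), -1)) = Mul(Add(Mul(Rational(1, 2), Pow(-36, -1), Add(-33, -36)), -133656), Pow(Add(-128094, -158171), -1)) = Mul(Add(Mul(Rational(1, 2), Rational(-1, 36), -69), -133656), Pow(-286265, -1)) = Mul(Add(Rational(23, 24), -133656), Rational(-1, 286265)) = Mul(Rational(-3207721, 24), Rational(-1, 286265)) = Rational(3207721, 6870360)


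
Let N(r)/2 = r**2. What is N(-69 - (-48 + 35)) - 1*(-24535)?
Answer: 30807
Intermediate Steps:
N(r) = 2*r**2
N(-69 - (-48 + 35)) - 1*(-24535) = 2*(-69 - (-48 + 35))**2 - 1*(-24535) = 2*(-69 - 1*(-13))**2 + 24535 = 2*(-69 + 13)**2 + 24535 = 2*(-56)**2 + 24535 = 2*3136 + 24535 = 6272 + 24535 = 30807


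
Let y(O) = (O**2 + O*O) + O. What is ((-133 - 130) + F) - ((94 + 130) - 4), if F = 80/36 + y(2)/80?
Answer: -34607/72 ≈ -480.65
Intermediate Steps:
y(O) = O + 2*O**2 (y(O) = (O**2 + O**2) + O = 2*O**2 + O = O + 2*O**2)
F = 169/72 (F = 80/36 + (2*(1 + 2*2))/80 = 80*(1/36) + (2*(1 + 4))*(1/80) = 20/9 + (2*5)*(1/80) = 20/9 + 10*(1/80) = 20/9 + 1/8 = 169/72 ≈ 2.3472)
((-133 - 130) + F) - ((94 + 130) - 4) = ((-133 - 130) + 169/72) - ((94 + 130) - 4) = (-263 + 169/72) - (224 - 4) = -18767/72 - 1*220 = -18767/72 - 220 = -34607/72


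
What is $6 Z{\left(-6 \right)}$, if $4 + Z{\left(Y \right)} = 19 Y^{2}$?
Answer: $4080$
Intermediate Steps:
$Z{\left(Y \right)} = -4 + 19 Y^{2}$
$6 Z{\left(-6 \right)} = 6 \left(-4 + 19 \left(-6\right)^{2}\right) = 6 \left(-4 + 19 \cdot 36\right) = 6 \left(-4 + 684\right) = 6 \cdot 680 = 4080$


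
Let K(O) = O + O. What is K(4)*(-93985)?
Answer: -751880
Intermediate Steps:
K(O) = 2*O
K(4)*(-93985) = (2*4)*(-93985) = 8*(-93985) = -751880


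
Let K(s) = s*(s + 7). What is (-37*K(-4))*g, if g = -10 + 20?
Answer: 4440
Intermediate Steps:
g = 10
K(s) = s*(7 + s)
(-37*K(-4))*g = -(-148)*(7 - 4)*10 = -(-148)*3*10 = -37*(-12)*10 = 444*10 = 4440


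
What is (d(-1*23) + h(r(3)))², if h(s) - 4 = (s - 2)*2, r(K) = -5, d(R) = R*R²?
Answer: 148279329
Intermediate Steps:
d(R) = R³
h(s) = 2*s (h(s) = 4 + (s - 2)*2 = 4 + (-2 + s)*2 = 4 + (-4 + 2*s) = 2*s)
(d(-1*23) + h(r(3)))² = ((-1*23)³ + 2*(-5))² = ((-23)³ - 10)² = (-12167 - 10)² = (-12177)² = 148279329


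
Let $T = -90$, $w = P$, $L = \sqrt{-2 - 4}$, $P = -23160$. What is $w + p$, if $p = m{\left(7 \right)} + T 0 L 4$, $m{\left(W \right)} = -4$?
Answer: $-23164$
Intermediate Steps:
$L = i \sqrt{6}$ ($L = \sqrt{-6} = i \sqrt{6} \approx 2.4495 i$)
$w = -23160$
$p = -4$ ($p = -4 - 90 \cdot 0 i \sqrt{6} \cdot 4 = -4 - 90 \cdot 0 \cdot 4 = -4 - 0 = -4 + 0 = -4$)
$w + p = -23160 - 4 = -23164$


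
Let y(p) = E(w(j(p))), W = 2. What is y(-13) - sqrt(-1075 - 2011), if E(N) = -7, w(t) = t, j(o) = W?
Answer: -7 - I*sqrt(3086) ≈ -7.0 - 55.552*I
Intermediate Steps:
j(o) = 2
y(p) = -7
y(-13) - sqrt(-1075 - 2011) = -7 - sqrt(-1075 - 2011) = -7 - sqrt(-3086) = -7 - I*sqrt(3086)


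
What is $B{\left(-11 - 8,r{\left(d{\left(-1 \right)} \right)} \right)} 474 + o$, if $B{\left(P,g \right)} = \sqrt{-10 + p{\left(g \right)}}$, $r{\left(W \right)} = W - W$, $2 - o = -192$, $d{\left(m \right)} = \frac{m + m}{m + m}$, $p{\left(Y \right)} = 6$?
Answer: $194 + 948 i \approx 194.0 + 948.0 i$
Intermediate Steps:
$d{\left(m \right)} = 1$ ($d{\left(m \right)} = \frac{2 m}{2 m} = 2 m \frac{1}{2 m} = 1$)
$o = 194$ ($o = 2 - -192 = 2 + 192 = 194$)
$r{\left(W \right)} = 0$
$B{\left(P,g \right)} = 2 i$ ($B{\left(P,g \right)} = \sqrt{-10 + 6} = \sqrt{-4} = 2 i$)
$B{\left(-11 - 8,r{\left(d{\left(-1 \right)} \right)} \right)} 474 + o = 2 i 474 + 194 = 948 i + 194 = 194 + 948 i$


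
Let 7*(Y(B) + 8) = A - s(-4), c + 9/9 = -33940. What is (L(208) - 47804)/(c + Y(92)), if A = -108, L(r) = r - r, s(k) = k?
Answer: 17612/12513 ≈ 1.4075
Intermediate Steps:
c = -33941 (c = -1 - 33940 = -33941)
L(r) = 0
Y(B) = -160/7 (Y(B) = -8 + (-108 - 1*(-4))/7 = -8 + (-108 + 4)/7 = -8 + (⅐)*(-104) = -8 - 104/7 = -160/7)
(L(208) - 47804)/(c + Y(92)) = (0 - 47804)/(-33941 - 160/7) = -47804/(-237747/7) = -47804*(-7/237747) = 17612/12513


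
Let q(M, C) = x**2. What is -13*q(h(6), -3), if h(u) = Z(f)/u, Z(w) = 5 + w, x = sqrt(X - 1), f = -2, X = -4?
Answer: 65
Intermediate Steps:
x = I*sqrt(5) (x = sqrt(-4 - 1) = sqrt(-5) = I*sqrt(5) ≈ 2.2361*I)
h(u) = 3/u (h(u) = (5 - 2)/u = 3/u)
q(M, C) = -5 (q(M, C) = (I*sqrt(5))**2 = -5)
-13*q(h(6), -3) = -13*(-5) = 65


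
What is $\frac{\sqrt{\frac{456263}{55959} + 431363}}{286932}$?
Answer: $\frac{\sqrt{337699951561605}}{8028213894} \approx 0.002289$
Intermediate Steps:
$\frac{\sqrt{\frac{456263}{55959} + 431363}}{286932} = \sqrt{456263 \cdot \frac{1}{55959} + 431363} \cdot \frac{1}{286932} = \sqrt{\frac{456263}{55959} + 431363} \cdot \frac{1}{286932} = \sqrt{\frac{24139098380}{55959}} \cdot \frac{1}{286932} = \frac{2 \sqrt{337699951561605}}{55959} \cdot \frac{1}{286932} = \frac{\sqrt{337699951561605}}{8028213894}$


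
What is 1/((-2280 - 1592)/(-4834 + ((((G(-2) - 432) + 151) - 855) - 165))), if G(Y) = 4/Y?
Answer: 6137/3872 ≈ 1.5850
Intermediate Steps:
1/((-2280 - 1592)/(-4834 + ((((G(-2) - 432) + 151) - 855) - 165))) = 1/((-2280 - 1592)/(-4834 + ((((4/(-2) - 432) + 151) - 855) - 165))) = 1/(-3872/(-4834 + ((((4*(-½) - 432) + 151) - 855) - 165))) = 1/(-3872/(-4834 + ((((-2 - 432) + 151) - 855) - 165))) = 1/(-3872/(-4834 + (((-434 + 151) - 855) - 165))) = 1/(-3872/(-4834 + ((-283 - 855) - 165))) = 1/(-3872/(-4834 + (-1138 - 165))) = 1/(-3872/(-4834 - 1303)) = 1/(-3872/(-6137)) = 1/(-3872*(-1/6137)) = 1/(3872/6137) = 6137/3872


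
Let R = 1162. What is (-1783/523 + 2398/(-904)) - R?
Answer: -276125145/236396 ≈ -1168.1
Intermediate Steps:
(-1783/523 + 2398/(-904)) - R = (-1783/523 + 2398/(-904)) - 1*1162 = (-1783*1/523 + 2398*(-1/904)) - 1162 = (-1783/523 - 1199/452) - 1162 = -1432993/236396 - 1162 = -276125145/236396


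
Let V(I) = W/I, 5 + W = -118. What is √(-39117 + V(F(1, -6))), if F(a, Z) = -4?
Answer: I*√156345/2 ≈ 197.7*I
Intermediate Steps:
W = -123 (W = -5 - 118 = -123)
V(I) = -123/I
√(-39117 + V(F(1, -6))) = √(-39117 - 123/(-4)) = √(-39117 - 123*(-¼)) = √(-39117 + 123/4) = √(-156345/4) = I*√156345/2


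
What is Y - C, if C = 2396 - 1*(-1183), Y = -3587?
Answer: -7166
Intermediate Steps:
C = 3579 (C = 2396 + 1183 = 3579)
Y - C = -3587 - 1*3579 = -3587 - 3579 = -7166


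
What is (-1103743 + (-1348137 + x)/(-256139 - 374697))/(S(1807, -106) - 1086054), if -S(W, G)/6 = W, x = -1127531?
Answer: 29011597645/28831728544 ≈ 1.0062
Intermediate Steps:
S(W, G) = -6*W
(-1103743 + (-1348137 + x)/(-256139 - 374697))/(S(1807, -106) - 1086054) = (-1103743 + (-1348137 - 1127531)/(-256139 - 374697))/(-6*1807 - 1086054) = (-1103743 - 2475668/(-630836))/(-10842 - 1086054) = (-1103743 - 2475668*(-1/630836))/(-1096896) = (-1103743 + 618917/157709)*(-1/1096896) = -174069585870/157709*(-1/1096896) = 29011597645/28831728544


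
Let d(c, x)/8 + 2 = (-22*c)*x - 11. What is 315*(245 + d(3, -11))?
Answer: 1873935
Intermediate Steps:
d(c, x) = -104 - 176*c*x (d(c, x) = -16 + 8*((-22*c)*x - 11) = -16 + 8*(-22*c*x - 11) = -16 + 8*(-11 - 22*c*x) = -16 + (-88 - 176*c*x) = -104 - 176*c*x)
315*(245 + d(3, -11)) = 315*(245 + (-104 - 176*3*(-11))) = 315*(245 + (-104 + 5808)) = 315*(245 + 5704) = 315*5949 = 1873935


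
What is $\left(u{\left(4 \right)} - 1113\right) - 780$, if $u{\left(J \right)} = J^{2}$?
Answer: $-1877$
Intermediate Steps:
$\left(u{\left(4 \right)} - 1113\right) - 780 = \left(4^{2} - 1113\right) - 780 = \left(16 - 1113\right) - 780 = -1097 - 780 = -1877$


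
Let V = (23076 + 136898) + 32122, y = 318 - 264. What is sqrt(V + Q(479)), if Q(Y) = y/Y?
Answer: 3*sqrt(4897191578)/479 ≈ 438.29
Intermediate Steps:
y = 54
Q(Y) = 54/Y
V = 192096 (V = 159974 + 32122 = 192096)
sqrt(V + Q(479)) = sqrt(192096 + 54/479) = sqrt(92014038/479) = 3*sqrt(4897191578)/479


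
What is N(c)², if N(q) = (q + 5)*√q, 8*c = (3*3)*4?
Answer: 3249/8 ≈ 406.13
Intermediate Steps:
c = 9/2 (c = ((3*3)*4)/8 = (9*4)/8 = (⅛)*36 = 9/2 ≈ 4.5000)
N(q) = √q*(5 + q) (N(q) = (5 + q)*√q = √q*(5 + q))
N(c)² = (√(9/2)*(5 + 9/2))² = ((3*√2/2)*(19/2))² = (57*√2/4)² = 3249/8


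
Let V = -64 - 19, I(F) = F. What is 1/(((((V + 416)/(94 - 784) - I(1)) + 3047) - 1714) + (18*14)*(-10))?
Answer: -230/273351 ≈ -0.00084141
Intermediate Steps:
V = -83
1/(((((V + 416)/(94 - 784) - I(1)) + 3047) - 1714) + (18*14)*(-10)) = 1/(((((-83 + 416)/(94 - 784) - 1*1) + 3047) - 1714) + (18*14)*(-10)) = 1/((((333/(-690) - 1) + 3047) - 1714) + 252*(-10)) = 1/((((333*(-1/690) - 1) + 3047) - 1714) - 2520) = 1/((((-111/230 - 1) + 3047) - 1714) - 2520) = 1/(((-341/230 + 3047) - 1714) - 2520) = 1/((700469/230 - 1714) - 2520) = 1/(306249/230 - 2520) = 1/(-273351/230) = -230/273351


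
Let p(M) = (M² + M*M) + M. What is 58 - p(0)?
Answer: 58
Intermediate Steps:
p(M) = M + 2*M² (p(M) = (M² + M²) + M = 2*M² + M = M + 2*M²)
58 - p(0) = 58 - 0*(1 + 2*0) = 58 - 0*(1 + 0) = 58 - 0 = 58 - 1*0 = 58 + 0 = 58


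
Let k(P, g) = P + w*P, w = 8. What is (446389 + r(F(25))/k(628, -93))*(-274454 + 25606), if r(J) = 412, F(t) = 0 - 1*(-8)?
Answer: -156960318580480/1413 ≈ -1.1108e+11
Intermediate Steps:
F(t) = 8 (F(t) = 0 + 8 = 8)
k(P, g) = 9*P (k(P, g) = P + 8*P = 9*P)
(446389 + r(F(25))/k(628, -93))*(-274454 + 25606) = (446389 + 412/((9*628)))*(-274454 + 25606) = (446389 + 412/5652)*(-248848) = (446389 + 412*(1/5652))*(-248848) = (446389 + 103/1413)*(-248848) = (630747760/1413)*(-248848) = -156960318580480/1413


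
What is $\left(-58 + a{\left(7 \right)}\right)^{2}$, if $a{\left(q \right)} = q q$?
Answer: $81$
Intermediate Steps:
$a{\left(q \right)} = q^{2}$
$\left(-58 + a{\left(7 \right)}\right)^{2} = \left(-58 + 7^{2}\right)^{2} = \left(-58 + 49\right)^{2} = \left(-9\right)^{2} = 81$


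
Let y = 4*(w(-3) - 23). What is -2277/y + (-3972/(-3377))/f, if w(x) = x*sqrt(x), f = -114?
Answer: 3358808185/142698512 - 6831*I*sqrt(3)/2224 ≈ 23.538 - 5.32*I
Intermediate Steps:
w(x) = x**(3/2)
y = -92 - 12*I*sqrt(3) (y = 4*((-3)**(3/2) - 23) = 4*(-3*I*sqrt(3) - 23) = 4*(-23 - 3*I*sqrt(3)) = -92 - 12*I*sqrt(3) ≈ -92.0 - 20.785*I)
-2277/y + (-3972/(-3377))/f = -2277/(-92 - 12*I*sqrt(3)) - 3972/(-3377)/(-114) = -2277/(-92 - 12*I*sqrt(3)) - 3972*(-1/3377)*(-1/114) = -2277/(-92 - 12*I*sqrt(3)) + (3972/3377)*(-1/114) = -2277/(-92 - 12*I*sqrt(3)) - 662/64163 = -662/64163 - 2277/(-92 - 12*I*sqrt(3))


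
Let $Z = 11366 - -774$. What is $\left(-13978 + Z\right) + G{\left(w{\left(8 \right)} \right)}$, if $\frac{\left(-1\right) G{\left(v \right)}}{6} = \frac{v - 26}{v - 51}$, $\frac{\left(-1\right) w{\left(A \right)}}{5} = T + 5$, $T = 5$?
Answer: $- \frac{186094}{101} \approx -1842.5$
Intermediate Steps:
$w{\left(A \right)} = -50$ ($w{\left(A \right)} = - 5 \left(5 + 5\right) = \left(-5\right) 10 = -50$)
$G{\left(v \right)} = - \frac{6 \left(-26 + v\right)}{-51 + v}$ ($G{\left(v \right)} = - 6 \frac{v - 26}{v - 51} = - 6 \frac{-26 + v}{-51 + v} = - \frac{6 \left(-26 + v\right)}{-51 + v}$)
$Z = 12140$ ($Z = 11366 + 774 = 12140$)
$\left(-13978 + Z\right) + G{\left(w{\left(8 \right)} \right)} = \left(-13978 + 12140\right) + \frac{6 \left(26 - -50\right)}{-51 - 50} = -1838 + \frac{6 \left(26 + 50\right)}{-101} = -1838 + 6 \left(- \frac{1}{101}\right) 76 = -1838 - \frac{456}{101} = - \frac{186094}{101}$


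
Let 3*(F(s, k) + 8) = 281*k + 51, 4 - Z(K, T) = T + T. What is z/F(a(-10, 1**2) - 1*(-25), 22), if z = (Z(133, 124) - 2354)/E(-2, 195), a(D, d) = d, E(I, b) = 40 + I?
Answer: -3897/117971 ≈ -0.033034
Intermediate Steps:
Z(K, T) = 4 - 2*T (Z(K, T) = 4 - (T + T) = 4 - 2*T)
F(s, k) = 9 + 281*k/3 (F(s, k) = -8 + (281*k + 51)/3 = -8 + (51 + 281*k)/3 = -8 + (17 + 281*k/3) = 9 + 281*k/3)
z = -1299/19 (z = ((4 - 2*124) - 2354)/(40 - 2) = ((4 - 248) - 2354)/38 = (-244 - 2354)*(1/38) = -2598*1/38 = -1299/19 ≈ -68.368)
z/F(a(-10, 1**2) - 1*(-25), 22) = -1299/(19*(9 + (281/3)*22)) = -1299/(19*(9 + 6182/3)) = -1299/(19*6209/3) = -1299/19*3/6209 = -3897/117971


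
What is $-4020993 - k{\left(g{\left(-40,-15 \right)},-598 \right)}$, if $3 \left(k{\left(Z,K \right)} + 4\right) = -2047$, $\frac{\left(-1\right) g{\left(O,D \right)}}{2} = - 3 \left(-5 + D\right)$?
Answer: $- \frac{12060920}{3} \approx -4.0203 \cdot 10^{6}$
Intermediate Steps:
$g{\left(O,D \right)} = -30 + 6 D$ ($g{\left(O,D \right)} = - 2 \left(- 3 \left(-5 + D\right)\right) = - 2 \left(15 - 3 D\right) = -30 + 6 D$)
$k{\left(Z,K \right)} = - \frac{2059}{3}$ ($k{\left(Z,K \right)} = -4 + \frac{1}{3} \left(-2047\right) = -4 - \frac{2047}{3} = - \frac{2059}{3}$)
$-4020993 - k{\left(g{\left(-40,-15 \right)},-598 \right)} = -4020993 - - \frac{2059}{3} = -4020993 + \frac{2059}{3} = - \frac{12060920}{3}$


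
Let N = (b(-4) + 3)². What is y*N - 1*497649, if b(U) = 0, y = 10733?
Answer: -401052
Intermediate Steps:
N = 9 (N = (0 + 3)² = 3² = 9)
y*N - 1*497649 = 10733*9 - 1*497649 = 96597 - 497649 = -401052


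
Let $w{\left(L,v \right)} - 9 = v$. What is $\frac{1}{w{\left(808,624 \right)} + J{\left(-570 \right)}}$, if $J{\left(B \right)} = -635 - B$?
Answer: $\frac{1}{568} \approx 0.0017606$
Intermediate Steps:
$w{\left(L,v \right)} = 9 + v$
$\frac{1}{w{\left(808,624 \right)} + J{\left(-570 \right)}} = \frac{1}{\left(9 + 624\right) - 65} = \frac{1}{633 + \left(-635 + 570\right)} = \frac{1}{633 - 65} = \frac{1}{568}$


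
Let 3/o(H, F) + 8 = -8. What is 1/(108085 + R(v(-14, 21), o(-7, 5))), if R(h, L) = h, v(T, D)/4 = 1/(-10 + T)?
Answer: 6/648509 ≈ 9.2520e-6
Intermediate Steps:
v(T, D) = 4/(-10 + T)
o(H, F) = -3/16 (o(H, F) = 3/(-8 - 8) = 3/(-16) = 3*(-1/16) = -3/16)
1/(108085 + R(v(-14, 21), o(-7, 5))) = 1/(108085 + 4/(-10 - 14)) = 1/(108085 + 4/(-24)) = 1/(108085 + 4*(-1/24)) = 1/(108085 - ⅙) = 1/(648509/6) = 6/648509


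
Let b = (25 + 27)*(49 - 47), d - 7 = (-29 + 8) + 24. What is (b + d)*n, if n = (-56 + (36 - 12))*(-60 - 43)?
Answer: 375744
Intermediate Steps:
d = 10 (d = 7 + ((-29 + 8) + 24) = 7 + (-21 + 24) = 7 + 3 = 10)
b = 104 (b = 52*2 = 104)
n = 3296 (n = (-56 + 24)*(-103) = -32*(-103) = 3296)
(b + d)*n = (104 + 10)*3296 = 114*3296 = 375744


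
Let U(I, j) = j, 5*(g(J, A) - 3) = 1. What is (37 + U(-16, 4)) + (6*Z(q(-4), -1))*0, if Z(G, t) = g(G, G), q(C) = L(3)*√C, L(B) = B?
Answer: 41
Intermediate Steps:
g(J, A) = 16/5 (g(J, A) = 3 + (⅕)*1 = 3 + ⅕ = 16/5)
q(C) = 3*√C
Z(G, t) = 16/5
(37 + U(-16, 4)) + (6*Z(q(-4), -1))*0 = (37 + 4) + (6*(16/5))*0 = 41 + (96/5)*0 = 41 + 0 = 41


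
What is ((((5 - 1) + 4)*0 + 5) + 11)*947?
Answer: 15152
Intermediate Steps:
((((5 - 1) + 4)*0 + 5) + 11)*947 = (((4 + 4)*0 + 5) + 11)*947 = ((8*0 + 5) + 11)*947 = ((0 + 5) + 11)*947 = (5 + 11)*947 = 16*947 = 15152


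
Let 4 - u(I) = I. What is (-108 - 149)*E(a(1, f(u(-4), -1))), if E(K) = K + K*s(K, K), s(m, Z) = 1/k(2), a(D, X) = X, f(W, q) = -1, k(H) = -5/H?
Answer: 771/5 ≈ 154.20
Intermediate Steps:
u(I) = 4 - I
s(m, Z) = -⅖ (s(m, Z) = 1/(-5/2) = -⅖)
E(K) = 3*K/5 (E(K) = K + K*(-⅖) = K - 2*K/5 = 3*K/5)
(-108 - 149)*E(a(1, f(u(-4), -1))) = (-108 - 149)*((⅗)*(-1)) = -257*(-⅗) = 771/5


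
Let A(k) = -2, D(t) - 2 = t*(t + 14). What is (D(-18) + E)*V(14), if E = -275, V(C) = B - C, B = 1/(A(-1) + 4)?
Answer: 5427/2 ≈ 2713.5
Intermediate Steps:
D(t) = 2 + t*(14 + t) (D(t) = 2 + t*(t + 14) = 2 + t*(14 + t))
B = ½ (B = 1/(-2 + 4) = 1/2 = ½ ≈ 0.50000)
V(C) = ½ - C
(D(-18) + E)*V(14) = ((2 + (-18)² + 14*(-18)) - 275)*(½ - 1*14) = ((2 + 324 - 252) - 275)*(½ - 14) = (74 - 275)*(-27/2) = -201*(-27/2) = 5427/2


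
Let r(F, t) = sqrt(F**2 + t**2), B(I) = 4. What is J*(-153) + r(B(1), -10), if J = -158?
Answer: 24174 + 2*sqrt(29) ≈ 24185.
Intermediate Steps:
J*(-153) + r(B(1), -10) = -158*(-153) + sqrt(4**2 + (-10)**2) = 24174 + sqrt(16 + 100) = 24174 + sqrt(116) = 24174 + 2*sqrt(29)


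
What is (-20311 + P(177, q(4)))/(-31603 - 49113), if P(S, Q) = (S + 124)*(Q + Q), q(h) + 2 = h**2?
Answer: 699/4748 ≈ 0.14722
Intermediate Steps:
q(h) = -2 + h**2
P(S, Q) = 2*Q*(124 + S) (P(S, Q) = (124 + S)*(2*Q) = 2*Q*(124 + S))
(-20311 + P(177, q(4)))/(-31603 - 49113) = (-20311 + 2*(-2 + 4**2)*(124 + 177))/(-31603 - 49113) = (-20311 + 2*(-2 + 16)*301)/(-80716) = (-20311 + 2*14*301)*(-1/80716) = (-20311 + 8428)*(-1/80716) = -11883*(-1/80716) = 699/4748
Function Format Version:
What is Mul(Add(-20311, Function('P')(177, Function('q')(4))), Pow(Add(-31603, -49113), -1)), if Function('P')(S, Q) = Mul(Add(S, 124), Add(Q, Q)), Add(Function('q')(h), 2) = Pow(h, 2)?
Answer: Rational(699, 4748) ≈ 0.14722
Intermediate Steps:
Function('q')(h) = Add(-2, Pow(h, 2))
Function('P')(S, Q) = Mul(2, Q, Add(124, S)) (Function('P')(S, Q) = Mul(Add(124, S), Mul(2, Q)) = Mul(2, Q, Add(124, S)))
Mul(Add(-20311, Function('P')(177, Function('q')(4))), Pow(Add(-31603, -49113), -1)) = Mul(Add(-20311, Mul(2, Add(-2, Pow(4, 2)), Add(124, 177))), Pow(Add(-31603, -49113), -1)) = Mul(Add(-20311, Mul(2, Add(-2, 16), 301)), Pow(-80716, -1)) = Mul(Add(-20311, Mul(2, 14, 301)), Rational(-1, 80716)) = Mul(Add(-20311, 8428), Rational(-1, 80716)) = Mul(-11883, Rational(-1, 80716)) = Rational(699, 4748)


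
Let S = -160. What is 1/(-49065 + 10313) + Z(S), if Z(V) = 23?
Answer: 891295/38752 ≈ 23.000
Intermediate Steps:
1/(-49065 + 10313) + Z(S) = 1/(-49065 + 10313) + 23 = 1/(-38752) + 23 = -1/38752 + 23 = 891295/38752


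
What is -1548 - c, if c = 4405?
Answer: -5953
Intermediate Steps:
-1548 - c = -1548 - 1*4405 = -1548 - 4405 = -5953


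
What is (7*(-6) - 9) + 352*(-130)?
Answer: -45811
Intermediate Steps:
(7*(-6) - 9) + 352*(-130) = (-42 - 9) - 45760 = -51 - 45760 = -45811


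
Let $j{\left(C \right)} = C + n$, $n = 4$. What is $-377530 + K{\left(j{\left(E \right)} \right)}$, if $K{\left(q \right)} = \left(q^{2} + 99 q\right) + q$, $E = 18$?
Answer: $-374846$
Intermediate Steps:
$j{\left(C \right)} = 4 + C$ ($j{\left(C \right)} = C + 4 = 4 + C$)
$K{\left(q \right)} = q^{2} + 100 q$
$-377530 + K{\left(j{\left(E \right)} \right)} = -377530 + \left(4 + 18\right) \left(100 + \left(4 + 18\right)\right) = -377530 + 22 \left(100 + 22\right) = -377530 + 22 \cdot 122 = -377530 + 2684 = -374846$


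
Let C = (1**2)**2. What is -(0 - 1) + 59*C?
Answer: 60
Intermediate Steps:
C = 1 (C = 1**2 = 1)
-(0 - 1) + 59*C = -(0 - 1) + 59*1 = -1*(-1) + 59 = 1 + 59 = 60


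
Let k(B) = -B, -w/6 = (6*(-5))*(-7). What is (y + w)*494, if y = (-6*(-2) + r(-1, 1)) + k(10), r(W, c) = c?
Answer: -620958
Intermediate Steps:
w = -1260 (w = -6*6*(-5)*(-7) = -(-180)*(-7) = -6*210 = -1260)
y = 3 (y = (-6*(-2) + 1) - 1*10 = (12 + 1) - 10 = 13 - 10 = 3)
(y + w)*494 = (3 - 1260)*494 = -1257*494 = -620958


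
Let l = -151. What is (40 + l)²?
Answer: 12321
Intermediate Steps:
(40 + l)² = (40 - 151)² = (-111)² = 12321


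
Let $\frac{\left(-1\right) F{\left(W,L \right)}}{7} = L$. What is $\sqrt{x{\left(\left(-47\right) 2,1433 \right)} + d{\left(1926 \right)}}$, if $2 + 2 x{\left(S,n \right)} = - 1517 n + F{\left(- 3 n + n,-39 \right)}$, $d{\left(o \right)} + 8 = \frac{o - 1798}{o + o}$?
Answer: $\frac{i \sqrt{111985264499}}{321} \approx 1042.5 i$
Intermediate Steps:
$F{\left(W,L \right)} = - 7 L$
$d{\left(o \right)} = -8 + \frac{-1798 + o}{2 o}$ ($d{\left(o \right)} = -8 + \frac{o - 1798}{o + o} = -8 + \frac{-1798 + o}{2 o}$)
$x{\left(S,n \right)} = \frac{271}{2} - \frac{1517 n}{2}$ ($x{\left(S,n \right)} = -1 + \frac{- 1517 n - -273}{2} = -1 + \frac{- 1517 n + 273}{2} = -1 + \frac{273 - 1517 n}{2} = -1 - \left(- \frac{273}{2} + \frac{1517 n}{2}\right) = \frac{271}{2} - \frac{1517 n}{2}$)
$\sqrt{x{\left(\left(-47\right) 2,1433 \right)} + d{\left(1926 \right)}} = \sqrt{\left(\frac{271}{2} - \frac{2173861}{2}\right) - \left(\frac{15}{2} + \frac{899}{1926}\right)} = \sqrt{\left(\frac{271}{2} - \frac{2173861}{2}\right) - \frac{7672}{963}} = \sqrt{-1086795 - \frac{7672}{963}} = \sqrt{- \frac{1046591257}{963}} = \frac{i \sqrt{111985264499}}{321}$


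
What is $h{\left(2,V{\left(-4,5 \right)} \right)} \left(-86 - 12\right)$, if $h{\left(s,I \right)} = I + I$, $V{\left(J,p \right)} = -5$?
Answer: $980$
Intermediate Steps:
$h{\left(s,I \right)} = 2 I$
$h{\left(2,V{\left(-4,5 \right)} \right)} \left(-86 - 12\right) = 2 \left(-5\right) \left(-86 - 12\right) = \left(-10\right) \left(-98\right) = 980$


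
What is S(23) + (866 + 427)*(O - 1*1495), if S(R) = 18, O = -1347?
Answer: -3674688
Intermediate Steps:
S(23) + (866 + 427)*(O - 1*1495) = 18 + (866 + 427)*(-1347 - 1*1495) = 18 + 1293*(-1347 - 1495) = 18 + 1293*(-2842) = 18 - 3674706 = -3674688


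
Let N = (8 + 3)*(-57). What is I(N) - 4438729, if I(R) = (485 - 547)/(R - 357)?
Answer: -2183854637/492 ≈ -4.4387e+6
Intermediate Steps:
N = -627 (N = 11*(-57) = -627)
I(R) = -62/(-357 + R)
I(N) - 4438729 = -62/(-357 - 627) - 4438729 = -62/(-984) - 4438729 = -62*(-1/984) - 4438729 = 31/492 - 4438729 = -2183854637/492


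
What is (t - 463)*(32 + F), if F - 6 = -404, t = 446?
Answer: 6222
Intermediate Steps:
F = -398 (F = 6 - 404 = -398)
(t - 463)*(32 + F) = (446 - 463)*(32 - 398) = -17*(-366) = 6222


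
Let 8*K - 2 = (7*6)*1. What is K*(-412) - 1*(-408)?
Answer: -1858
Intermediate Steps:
K = 11/2 (K = ¼ + ((7*6)*1)/8 = ¼ + (42*1)/8 = ¼ + (⅛)*42 = ¼ + 21/4 = 11/2 ≈ 5.5000)
K*(-412) - 1*(-408) = (11/2)*(-412) - 1*(-408) = -2266 + 408 = -1858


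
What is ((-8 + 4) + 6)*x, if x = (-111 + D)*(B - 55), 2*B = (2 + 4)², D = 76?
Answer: 2590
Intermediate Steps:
B = 18 (B = (2 + 4)²/2 = (½)*6² = (½)*36 = 18)
x = 1295 (x = (-111 + 76)*(18 - 55) = -35*(-37) = 1295)
((-8 + 4) + 6)*x = ((-8 + 4) + 6)*1295 = (-4 + 6)*1295 = 2*1295 = 2590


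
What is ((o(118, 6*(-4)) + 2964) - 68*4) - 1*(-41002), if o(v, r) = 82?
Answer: 43776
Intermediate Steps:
((o(118, 6*(-4)) + 2964) - 68*4) - 1*(-41002) = ((82 + 2964) - 68*4) - 1*(-41002) = (3046 - 272) + 41002 = 2774 + 41002 = 43776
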